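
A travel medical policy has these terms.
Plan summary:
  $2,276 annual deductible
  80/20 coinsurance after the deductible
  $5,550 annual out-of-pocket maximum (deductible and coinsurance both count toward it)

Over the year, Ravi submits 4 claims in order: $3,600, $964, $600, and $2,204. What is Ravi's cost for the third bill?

$120

Claim 1 ($3,600): $2,276 finishes the deductible; $1,324 goes to coinsurance; traveler's 20% is $264.80. Cost to traveler: $2,540.80. OOP to date $2,540.80.
Claim 2 ($964): deductible already satisfied, so traveler's share is 20% × $964 = $192.80. Cost to traveler: $192.80. OOP to date $2,733.60.
Claim 3 ($600): deductible already satisfied, so traveler's share is 20% × $600 = $120. Cost to traveler: $120. OOP to date $2,853.60.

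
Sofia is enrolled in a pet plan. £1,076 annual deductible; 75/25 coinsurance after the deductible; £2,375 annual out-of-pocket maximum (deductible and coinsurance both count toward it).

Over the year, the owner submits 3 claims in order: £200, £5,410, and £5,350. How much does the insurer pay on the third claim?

£5,184.50

#1 (£200): fully absorbed by the deductible. Owner owes £200 (running OOP £200). Plan pays £200 − £200 = £0.
#2 (£5,410): deductible takes £876, £4,534 remains; owner's 25% is £1,133.50. Owner owes £2,009.50 (running OOP £2,209.50). Plan pays £5,410 − £2,009.50 = £3,400.50.
#3 (£5,350): 25% coinsurance on £5,350 = £1,337.50. Adding that to £2,209.50 gives £3,547, past the £2,375 cap; owner pays only £2,375 − £2,209.50 = £165.50. Plan pays £5,350 − £165.50 = £5,184.50.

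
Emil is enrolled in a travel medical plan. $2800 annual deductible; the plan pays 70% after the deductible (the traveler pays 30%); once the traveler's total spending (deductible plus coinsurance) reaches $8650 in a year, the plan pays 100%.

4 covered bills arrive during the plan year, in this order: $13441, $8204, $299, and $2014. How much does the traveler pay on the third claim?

Claim 1 — $13441: deductible takes $2800, $10641 remains; 30% of $10641 = $3192.30. Traveler pays $5992.30; OOP now $5992.30.
Claim 2 — $8204: deductible already satisfied, so traveler's share is 30% × $8204 = $2461.20. Traveler owes $2461.20 (running OOP $8453.50).
Claim 3 — $299: deductible already satisfied, so traveler's share is 30% × $299 = $89.70. Traveler owes $89.70 (running OOP $8543.20).

$89.70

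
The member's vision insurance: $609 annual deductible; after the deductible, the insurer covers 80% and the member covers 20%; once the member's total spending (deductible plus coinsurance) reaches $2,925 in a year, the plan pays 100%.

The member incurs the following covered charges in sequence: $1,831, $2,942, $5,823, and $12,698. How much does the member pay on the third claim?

$1,164.60

Claim 1 ($1,831): $609 to deductible, leaving $1,222; 20% of $1,222 = $244.40. Member pays $853.40; OOP now $853.40.
Claim 2 ($2,942): deductible already satisfied, so member's share is 20% × $2,942 = $588.40. Member owes $588.40 (running OOP $1,441.80).
Claim 3 ($5,823): 20% coinsurance on $5,823 = $1,164.60. Member owes $1,164.60 (running OOP $2,606.40).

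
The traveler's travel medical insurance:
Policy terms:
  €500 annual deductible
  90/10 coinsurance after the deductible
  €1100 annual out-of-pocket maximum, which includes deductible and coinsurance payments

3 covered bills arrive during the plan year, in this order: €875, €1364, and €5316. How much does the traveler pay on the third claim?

€426.10

Bill 1, €875: deductible takes €500, €375 remains; coinsurance €375 × 10% = €37.50. Traveler owes €537.50 (running OOP €537.50).
Bill 2, €1364: 10% coinsurance on €1364 = €136.40. Cost to traveler: €136.40. OOP to date €673.90.
Bill 3, €5316: deductible already satisfied, so traveler's share is 10% × €5316 = €531.60. That would push OOP to €1205.50, over the €1100 cap, so traveler pays €1100 − €673.90 = €426.10.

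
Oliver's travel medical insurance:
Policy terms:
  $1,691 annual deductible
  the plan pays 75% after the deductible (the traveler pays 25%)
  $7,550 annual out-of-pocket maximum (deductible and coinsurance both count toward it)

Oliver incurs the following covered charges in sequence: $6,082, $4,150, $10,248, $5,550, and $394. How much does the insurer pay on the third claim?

$7,686

Claim 1 — $6,082: $1,691 finishes the deductible; $4,391 goes to coinsurance; 25% of $4,391 = $1,097.75. Cost to traveler: $2,788.75. OOP to date $2,788.75. Plan pays $6,082 − $2,788.75 = $3,293.25.
Claim 2 — $4,150: 25% coinsurance on $4,150 = $1,037.50. Traveler pays $1,037.50; OOP now $3,826.25. Plan pays $4,150 − $1,037.50 = $3,112.50.
Claim 3 — $10,248: deductible met; 25% of $10,248 = $2,562. Cost to traveler: $2,562. OOP to date $6,388.25. Insurer: $10,248 − $2,562 = $7,686.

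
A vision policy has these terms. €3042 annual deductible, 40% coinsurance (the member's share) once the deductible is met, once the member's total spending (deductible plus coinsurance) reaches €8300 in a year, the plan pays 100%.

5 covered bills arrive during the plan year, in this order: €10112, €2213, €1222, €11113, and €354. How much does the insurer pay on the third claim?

Bill 1, €10112: deductible takes €3042, €7070 remains; 40% of €7070 = €2828. Member owes €5870 (running OOP €5870). Plan pays €10112 − €5870 = €4242.
Bill 2, €2213: 40% coinsurance on €2213 = €885.20. Cost to member: €885.20. OOP to date €6755.20. Insurer: €2213 − €885.20 = €1327.80.
Bill 3, €1222: deductible met; 40% of €1222 = €488.80. Member owes €488.80 (running OOP €7244). Insurer: €1222 − €488.80 = €733.20.

€733.20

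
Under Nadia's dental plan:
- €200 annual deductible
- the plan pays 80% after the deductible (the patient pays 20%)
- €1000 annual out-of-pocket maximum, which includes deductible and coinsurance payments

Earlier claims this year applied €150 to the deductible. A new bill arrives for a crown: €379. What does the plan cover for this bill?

€263.20

Remaining deductible: €200 − €150 = €50.
After the €50 deductible portion, €379 − €50 = €329 is subject to coinsurance.
Coinsurance: €329 × 20% = €65.80.
Patient responsibility before any cap: €50 + €65.80 = €115.80.
Year-to-date out-of-pocket becomes €150 + €115.80 = €265.80, still under the €1000 maximum, so no cap applies.
The plan picks up €379 − €115.80 = €263.20.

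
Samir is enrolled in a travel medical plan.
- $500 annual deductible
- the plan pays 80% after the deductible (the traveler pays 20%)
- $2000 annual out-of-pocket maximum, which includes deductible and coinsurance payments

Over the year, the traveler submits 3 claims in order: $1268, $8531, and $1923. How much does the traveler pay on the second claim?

$1346.40

#1 ($1268): $500 to deductible, leaving $768; 20% of $768 = $153.60. Traveler owes $653.60 (running OOP $653.60).
#2 ($8531): deductible met; 20% of $8531 = $1706.20. OOP would hit $2359.80 > $2000, so the cap limits the traveler to $2000 − $653.60 = $1346.40.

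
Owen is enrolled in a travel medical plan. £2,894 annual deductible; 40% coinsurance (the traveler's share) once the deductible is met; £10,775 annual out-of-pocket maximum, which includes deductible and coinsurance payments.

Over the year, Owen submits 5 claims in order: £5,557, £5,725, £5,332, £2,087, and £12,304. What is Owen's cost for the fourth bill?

Bill 1, £5,557: £2,894 to deductible, leaving £2,663; coinsurance £2,663 × 40% = £1,065.20. Traveler pays £3,959.20; OOP now £3,959.20.
Bill 2, £5,725: deductible already satisfied, so traveler's share is 40% × £5,725 = £2,290. Cost to traveler: £2,290. OOP to date £6,249.20.
Bill 3, £5,332: deductible already satisfied, so traveler's share is 40% × £5,332 = £2,132.80. Traveler pays £2,132.80; OOP now £8,382.
Bill 4, £2,087: deductible already satisfied, so traveler's share is 40% × £2,087 = £834.80. Traveler pays £834.80; OOP now £9,216.80.

£834.80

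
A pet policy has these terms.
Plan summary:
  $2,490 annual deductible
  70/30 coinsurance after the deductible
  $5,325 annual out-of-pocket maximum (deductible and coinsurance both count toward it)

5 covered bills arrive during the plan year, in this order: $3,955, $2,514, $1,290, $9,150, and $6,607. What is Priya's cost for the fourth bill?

Claim 1 — $3,955: $2,490 to deductible, leaving $1,465; coinsurance $1,465 × 30% = $439.50. Owner owes $2,929.50 (running OOP $2,929.50).
Claim 2 — $2,514: deductible met; 30% of $2,514 = $754.20. Owner pays $754.20; OOP now $3,683.70.
Claim 3 — $1,290: deductible already satisfied, so owner's share is 30% × $1,290 = $387. Owner owes $387 (running OOP $4,070.70).
Claim 4 — $9,150: deductible met; 30% of $9,150 = $2,745. OOP would hit $6,815.70 > $5,325, so the cap limits the owner to $5,325 − $4,070.70 = $1,254.30.

$1,254.30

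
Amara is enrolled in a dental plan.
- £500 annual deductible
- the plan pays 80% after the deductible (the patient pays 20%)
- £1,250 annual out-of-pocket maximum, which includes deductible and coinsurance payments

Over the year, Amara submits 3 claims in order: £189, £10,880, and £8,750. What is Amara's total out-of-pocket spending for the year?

Claim 1 (£189): all of it applies to the deductible. Cost to patient: £189. OOP to date £189.
Claim 2 (£10,880): deductible takes £311, £10,569 remains; patient's 20% is £2,113.80. Together that's £311 + £2,113.80 = £2,424.80. Adding that to £189 gives £2,613.80, past the £1,250 cap; patient pays only £1,250 − £189 = £1,061.
Claim 3 (£8,750): 20% coinsurance on £8,750 = £1,750. OOP would hit £3,000 > £1,250, so the cap limits the patient to £1,250 − £1,250 = £0.
Summing the patient's payments: £189 + £1,061 + £0 = £1,250.

£1,250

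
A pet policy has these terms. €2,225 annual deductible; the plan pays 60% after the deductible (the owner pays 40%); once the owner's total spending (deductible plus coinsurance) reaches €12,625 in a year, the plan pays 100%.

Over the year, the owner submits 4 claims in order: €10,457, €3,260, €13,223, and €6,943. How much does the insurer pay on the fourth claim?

€6,429

Claim 1 (€10,457): deductible takes €2,225, €8,232 remains; 40% of €8,232 = €3,292.80. Owner pays €5,517.80; OOP now €5,517.80. Plan pays €10,457 − €5,517.80 = €4,939.20.
Claim 2 (€3,260): deductible already satisfied, so owner's share is 40% × €3,260 = €1,304. Owner owes €1,304 (running OOP €6,821.80). Plan pays €3,260 − €1,304 = €1,956.
Claim 3 (€13,223): 40% coinsurance on €13,223 = €5,289.20. Cost to owner: €5,289.20. OOP to date €12,111. Plan pays €13,223 − €5,289.20 = €7,933.80.
Claim 4 (€6,943): deductible met; 40% of €6,943 = €2,777.20. OOP would hit €14,888.20 > €12,625, so the cap limits the owner to €12,625 − €12,111 = €514. Plan pays €6,943 − €514 = €6,429.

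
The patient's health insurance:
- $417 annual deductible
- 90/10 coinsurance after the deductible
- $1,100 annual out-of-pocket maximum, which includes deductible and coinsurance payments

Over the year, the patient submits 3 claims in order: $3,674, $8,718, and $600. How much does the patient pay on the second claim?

$357.30

Claim 1 ($3,674): $417 finishes the deductible; $3,257 goes to coinsurance; coinsurance $3,257 × 10% = $325.70. Patient pays $742.70; OOP now $742.70.
Claim 2 ($8,718): 10% coinsurance on $8,718 = $871.80. Adding that to $742.70 gives $1,614.50, past the $1,100 cap; patient pays only $1,100 − $742.70 = $357.30.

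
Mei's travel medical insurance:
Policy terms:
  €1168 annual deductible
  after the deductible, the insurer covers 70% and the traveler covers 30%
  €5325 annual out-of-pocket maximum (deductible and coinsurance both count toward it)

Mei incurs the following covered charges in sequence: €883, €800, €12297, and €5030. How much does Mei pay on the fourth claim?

#1 (€883): fully absorbed by the deductible. Traveler owes €883 (running OOP €883).
#2 (€800): €285 finishes the deductible; €515 goes to coinsurance; traveler's 30% is €154.50. Cost to traveler: €439.50. OOP to date €1322.50.
#3 (€12297): deductible already satisfied, so traveler's share is 30% × €12297 = €3689.10. Traveler owes €3689.10 (running OOP €5011.60).
#4 (€5030): deductible met; 30% of €5030 = €1509. OOP would hit €6520.60 > €5325, so the cap limits the traveler to €5325 − €5011.60 = €313.40.

€313.40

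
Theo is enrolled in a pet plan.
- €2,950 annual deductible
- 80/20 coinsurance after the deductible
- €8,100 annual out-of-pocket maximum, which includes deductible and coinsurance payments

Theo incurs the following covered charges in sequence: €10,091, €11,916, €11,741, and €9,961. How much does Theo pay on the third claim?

#1 (€10,091): deductible takes €2,950, €7,141 remains; owner's 20% is €1,428.20. Owner owes €4,378.20 (running OOP €4,378.20).
#2 (€11,916): 20% coinsurance on €11,916 = €2,383.20. Owner pays €2,383.20; OOP now €6,761.40.
#3 (€11,741): deductible already satisfied, so owner's share is 20% × €11,741 = €2,348.20. That would push OOP to €9,109.60, over the €8,100 cap, so owner pays €8,100 − €6,761.40 = €1,338.60.

€1,338.60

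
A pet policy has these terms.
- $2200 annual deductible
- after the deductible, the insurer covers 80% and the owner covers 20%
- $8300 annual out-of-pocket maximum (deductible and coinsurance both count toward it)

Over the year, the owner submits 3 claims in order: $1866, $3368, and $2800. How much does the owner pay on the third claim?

$560

Claim 1 — $1866: all of it applies to the deductible. Owner pays $1866; OOP now $1866.
Claim 2 — $3368: $334 finishes the deductible; $3034 goes to coinsurance; coinsurance $3034 × 20% = $606.80. Cost to owner: $940.80. OOP to date $2806.80.
Claim 3 — $2800: deductible met; 20% of $2800 = $560. Cost to owner: $560. OOP to date $3366.80.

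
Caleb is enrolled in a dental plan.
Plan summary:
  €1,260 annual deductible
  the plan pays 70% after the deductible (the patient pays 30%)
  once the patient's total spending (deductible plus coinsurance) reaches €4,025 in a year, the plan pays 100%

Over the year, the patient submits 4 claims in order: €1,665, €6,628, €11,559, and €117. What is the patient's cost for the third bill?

€655.10

Bill 1, €1,665: €1,260 to deductible, leaving €405; coinsurance €405 × 30% = €121.50. Patient pays €1,381.50; OOP now €1,381.50.
Bill 2, €6,628: deductible met; 30% of €6,628 = €1,988.40. Patient pays €1,988.40; OOP now €3,369.90.
Bill 3, €11,559: 30% coinsurance on €11,559 = €3,467.70. Adding that to €3,369.90 gives €6,837.60, past the €4,025 cap; patient pays only €4,025 − €3,369.90 = €655.10.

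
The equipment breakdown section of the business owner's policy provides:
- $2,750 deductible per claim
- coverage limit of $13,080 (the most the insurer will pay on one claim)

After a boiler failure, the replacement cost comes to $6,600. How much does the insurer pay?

$3,850

After the deductible, $6,600 − $2,750 = $3,850 remains.
$3,850 ≤ $13,080, so the limit doesn't bind; insurer pays $3,850.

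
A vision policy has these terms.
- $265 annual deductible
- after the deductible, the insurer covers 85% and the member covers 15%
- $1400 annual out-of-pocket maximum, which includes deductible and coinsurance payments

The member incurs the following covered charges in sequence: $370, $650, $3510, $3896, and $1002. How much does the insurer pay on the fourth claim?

$3400.75

Claim 1 ($370): $265 finishes the deductible; $105 goes to coinsurance; coinsurance $105 × 15% = $15.75. Cost to member: $280.75. OOP to date $280.75. Plan pays $370 − $280.75 = $89.25.
Claim 2 ($650): deductible already satisfied, so member's share is 15% × $650 = $97.50. Member owes $97.50 (running OOP $378.25). Insurer: $650 − $97.50 = $552.50.
Claim 3 ($3510): deductible met; 15% of $3510 = $526.50. Member pays $526.50; OOP now $904.75. Plan pays $3510 − $526.50 = $2983.50.
Claim 4 ($3896): deductible met; 15% of $3896 = $584.40. That would push OOP to $1489.15, over the $1400 cap, so member pays $1400 − $904.75 = $495.25. Plan pays $3896 − $495.25 = $3400.75.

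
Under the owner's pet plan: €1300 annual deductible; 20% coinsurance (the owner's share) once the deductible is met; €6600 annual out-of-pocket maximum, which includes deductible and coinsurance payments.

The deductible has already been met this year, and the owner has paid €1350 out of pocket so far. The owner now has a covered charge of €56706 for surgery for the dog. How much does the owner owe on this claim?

€5250

The deductible is already satisfied, so the full bill goes to coinsurance.
Owner's 20% share of €56706 is €11341.20.
Adding €11341.20 to the €1350 already spent would give €12691.20, which exceeds the €6600 cap; the owner pays just €6600 − €1350 = €5250.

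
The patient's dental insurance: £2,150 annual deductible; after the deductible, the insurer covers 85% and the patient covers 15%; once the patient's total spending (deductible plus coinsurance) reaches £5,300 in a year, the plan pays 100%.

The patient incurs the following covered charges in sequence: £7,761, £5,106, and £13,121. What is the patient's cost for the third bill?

£1,542.45

Bill 1, £7,761: deductible takes £2,150, £5,611 remains; patient's 15% is £841.65. Cost to patient: £2,991.65. OOP to date £2,991.65.
Bill 2, £5,106: 15% coinsurance on £5,106 = £765.90. Cost to patient: £765.90. OOP to date £3,757.55.
Bill 3, £13,121: deductible already satisfied, so patient's share is 15% × £13,121 = £1,968.15. Adding that to £3,757.55 gives £5,725.70, past the £5,300 cap; patient pays only £5,300 − £3,757.55 = £1,542.45.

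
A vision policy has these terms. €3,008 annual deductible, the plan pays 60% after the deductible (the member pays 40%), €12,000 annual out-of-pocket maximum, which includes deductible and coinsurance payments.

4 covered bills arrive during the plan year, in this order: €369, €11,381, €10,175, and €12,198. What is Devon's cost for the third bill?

#1 (€369): fully absorbed by the deductible. Member pays €369; OOP now €369.
#2 (€11,381): €2,639 to deductible, leaving €8,742; coinsurance €8,742 × 40% = €3,496.80. Member pays €6,135.80; OOP now €6,504.80.
#3 (€10,175): 40% coinsurance on €10,175 = €4,070. Member pays €4,070; OOP now €10,574.80.

€4,070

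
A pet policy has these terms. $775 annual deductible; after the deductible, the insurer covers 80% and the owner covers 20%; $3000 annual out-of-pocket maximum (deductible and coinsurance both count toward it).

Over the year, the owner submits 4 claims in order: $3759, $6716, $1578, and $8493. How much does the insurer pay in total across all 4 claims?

Claim 1 ($3759): $775 to deductible, leaving $2984; 20% of $2984 = $596.80. Owner pays $1371.80; OOP now $1371.80. Plan pays $3759 − $1371.80 = $2387.20.
Claim 2 ($6716): 20% coinsurance on $6716 = $1343.20. Owner owes $1343.20 (running OOP $2715). Insurer: $6716 − $1343.20 = $5372.80.
Claim 3 ($1578): deductible met; 20% of $1578 = $315.60. Adding that to $2715 gives $3030.60, past the $3000 cap; owner pays only $3000 − $2715 = $285. Insurer: $1578 − $285 = $1293.
Claim 4 ($8493): 20% coinsurance on $8493 = $1698.60. OOP would hit $4698.60 > $3000, so the cap limits the owner to $3000 − $3000 = $0. Plan pays $8493 − $0 = $8493.
Insurer total: $2387.20 + $5372.80 + $1293 + $8493 = $17546.

$17546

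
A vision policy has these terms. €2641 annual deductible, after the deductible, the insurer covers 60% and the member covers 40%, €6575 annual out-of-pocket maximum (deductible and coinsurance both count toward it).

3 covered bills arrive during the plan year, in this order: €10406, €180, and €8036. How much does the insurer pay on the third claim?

Claim 1 — €10406: deductible takes €2641, €7765 remains; 40% of €7765 = €3106. Member owes €5747 (running OOP €5747). Plan pays €10406 − €5747 = €4659.
Claim 2 — €180: 40% coinsurance on €180 = €72. Member pays €72; OOP now €5819. Insurer: €180 − €72 = €108.
Claim 3 — €8036: deductible already satisfied, so member's share is 40% × €8036 = €3214.40. OOP would hit €9033.40 > €6575, so the cap limits the member to €6575 − €5819 = €756. Insurer: €8036 − €756 = €7280.

€7280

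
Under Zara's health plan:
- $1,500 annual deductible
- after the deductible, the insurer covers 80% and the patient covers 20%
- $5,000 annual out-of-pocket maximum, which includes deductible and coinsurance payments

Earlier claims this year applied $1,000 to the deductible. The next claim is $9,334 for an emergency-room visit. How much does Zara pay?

Deductible still to meet: $1,500 − $1,000 = $500.
After the $500 deductible portion, $9,334 − $500 = $8,834 is subject to coinsurance.
Coinsurance: $8,834 × 20% = $1,766.80.
Patient responsibility before any cap: $500 + $1,766.80 = $2,266.80.
Year-to-date out-of-pocket becomes $1,000 + $2,266.80 = $3,266.80, still under the $5,000 maximum, so no cap applies.

$2,266.80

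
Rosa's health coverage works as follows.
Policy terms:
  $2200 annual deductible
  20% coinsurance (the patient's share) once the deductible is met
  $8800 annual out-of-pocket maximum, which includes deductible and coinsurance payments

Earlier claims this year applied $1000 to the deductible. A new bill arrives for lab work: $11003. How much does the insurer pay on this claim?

$7842.40

Deductible still to meet: $2200 − $1000 = $1200.
The remaining $9803 (= $11003 − $1200) moves to coinsurance.
Coinsurance: $9803 × 20% = $1960.60.
So the patient owes $1200 + $1960.60 = $3160.60 before any cap.
Total out-of-pocket so far would be $1000 + $3160.60 = $4160.60, below the $8800 cap — no reduction.
The plan picks up $11003 − $3160.60 = $7842.40.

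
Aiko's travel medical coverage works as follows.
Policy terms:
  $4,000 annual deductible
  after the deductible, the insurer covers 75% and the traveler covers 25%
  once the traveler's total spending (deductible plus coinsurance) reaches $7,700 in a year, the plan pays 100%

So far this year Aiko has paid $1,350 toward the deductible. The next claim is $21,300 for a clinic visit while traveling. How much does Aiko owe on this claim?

Remaining deductible: $4,000 − $1,350 = $2,650.
That leaves $21,300 − $2,650 = $18,650 for coinsurance.
Traveler's 25% share of $18,650 is $4,662.50.
So the traveler owes $2,650 + $4,662.50 = $7,312.50 before any cap.
Adding $7,312.50 to the $1,350 already spent would give $8,662.50, which exceeds the $7,700 cap; the traveler pays just $7,700 − $1,350 = $6,350.

$6,350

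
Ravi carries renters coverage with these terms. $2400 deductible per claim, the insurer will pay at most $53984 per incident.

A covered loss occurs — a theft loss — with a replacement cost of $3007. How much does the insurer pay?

After the deductible, $3007 − $2400 = $607 remains.
That's under the $53984 cap, so the insurer reimburses the full $607.

$607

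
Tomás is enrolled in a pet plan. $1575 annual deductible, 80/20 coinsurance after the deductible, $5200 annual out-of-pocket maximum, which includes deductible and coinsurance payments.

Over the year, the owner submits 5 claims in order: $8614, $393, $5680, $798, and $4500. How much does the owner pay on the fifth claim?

$843

Claim 1 ($8614): $1575 finishes the deductible; $7039 goes to coinsurance; owner's 20% is $1407.80. Owner owes $2982.80 (running OOP $2982.80).
Claim 2 ($393): deductible already satisfied, so owner's share is 20% × $393 = $78.60. Cost to owner: $78.60. OOP to date $3061.40.
Claim 3 ($5680): deductible already satisfied, so owner's share is 20% × $5680 = $1136. Owner pays $1136; OOP now $4197.40.
Claim 4 ($798): deductible already satisfied, so owner's share is 20% × $798 = $159.60. Owner owes $159.60 (running OOP $4357).
Claim 5 ($4500): deductible met; 20% of $4500 = $900. That would push OOP to $5257, over the $5200 cap, so owner pays $5200 − $4357 = $843.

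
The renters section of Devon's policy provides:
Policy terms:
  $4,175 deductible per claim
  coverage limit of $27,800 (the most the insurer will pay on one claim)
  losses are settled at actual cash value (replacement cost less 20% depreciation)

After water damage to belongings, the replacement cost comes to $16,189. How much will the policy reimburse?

$8,776.20

Depreciate 20%: the covered value is $16,189 × 0.8 = $12,951.20.
After the deductible, $12,951.20 − $4,175 = $8,776.20 remains.
That's under the $27,800 cap, so the insurer reimburses the full $8,776.20.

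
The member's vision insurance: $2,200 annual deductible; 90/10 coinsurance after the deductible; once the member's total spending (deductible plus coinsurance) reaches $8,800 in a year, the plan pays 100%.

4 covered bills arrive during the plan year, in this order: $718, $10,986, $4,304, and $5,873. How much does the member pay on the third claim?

$430.40

Claim 1 ($718): fully absorbed by the deductible. Member owes $718 (running OOP $718).
Claim 2 ($10,986): $1,482 finishes the deductible; $9,504 goes to coinsurance; 10% of $9,504 = $950.40. Member pays $2,432.40; OOP now $3,150.40.
Claim 3 ($4,304): deductible already satisfied, so member's share is 10% × $4,304 = $430.40. Cost to member: $430.40. OOP to date $3,580.80.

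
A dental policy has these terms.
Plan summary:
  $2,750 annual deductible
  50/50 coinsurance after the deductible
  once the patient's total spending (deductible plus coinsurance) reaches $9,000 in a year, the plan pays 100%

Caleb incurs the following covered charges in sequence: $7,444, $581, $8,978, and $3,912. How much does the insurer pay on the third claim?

$5,365.50

#1 ($7,444): deductible takes $2,750, $4,694 remains; 50% of $4,694 = $2,347. Patient owes $5,097 (running OOP $5,097). Insurer: $7,444 − $5,097 = $2,347.
#2 ($581): deductible already satisfied, so patient's share is 50% × $581 = $290.50. Cost to patient: $290.50. OOP to date $5,387.50. Insurer: $581 − $290.50 = $290.50.
#3 ($8,978): deductible met; 50% of $8,978 = $4,489. That would push OOP to $9,876.50, over the $9,000 cap, so patient pays $9,000 − $5,387.50 = $3,612.50. Insurer: $8,978 − $3,612.50 = $5,365.50.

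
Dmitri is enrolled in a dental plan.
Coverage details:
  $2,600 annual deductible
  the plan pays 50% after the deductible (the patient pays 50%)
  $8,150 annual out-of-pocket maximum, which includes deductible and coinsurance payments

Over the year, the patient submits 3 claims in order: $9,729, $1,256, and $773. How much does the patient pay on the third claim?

$386.50

Bill 1, $9,729: deductible takes $2,600, $7,129 remains; coinsurance $7,129 × 50% = $3,564.50. Cost to patient: $6,164.50. OOP to date $6,164.50.
Bill 2, $1,256: deductible met; 50% of $1,256 = $628. Patient owes $628 (running OOP $6,792.50).
Bill 3, $773: 50% coinsurance on $773 = $386.50. Patient owes $386.50 (running OOP $7,179).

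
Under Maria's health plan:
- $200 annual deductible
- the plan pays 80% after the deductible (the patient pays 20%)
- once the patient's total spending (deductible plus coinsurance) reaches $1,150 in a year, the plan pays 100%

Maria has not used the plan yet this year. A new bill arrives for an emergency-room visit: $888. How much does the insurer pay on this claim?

Deductible not yet touched, so the first $200 of the bill goes to the deductible.
After the $200 deductible portion, $888 − $200 = $688 is subject to coinsurance.
Coinsurance: $688 × 20% = $137.60.
Patient responsibility before any cap: $200 + $137.60 = $337.60.
Cumulative spending $0 + $337.60 = $337.60 stays under the $1,150 maximum.
Insurer pays the balance: $888 − $337.60 = $550.40.

$550.40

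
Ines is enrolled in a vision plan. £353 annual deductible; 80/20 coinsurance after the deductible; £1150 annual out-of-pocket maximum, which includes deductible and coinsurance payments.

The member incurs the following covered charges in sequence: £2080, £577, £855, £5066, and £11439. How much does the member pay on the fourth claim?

£165.20

Claim 1 (£2080): £353 finishes the deductible; £1727 goes to coinsurance; 20% of £1727 = £345.40. Cost to member: £698.40. OOP to date £698.40.
Claim 2 (£577): 20% coinsurance on £577 = £115.40. Member owes £115.40 (running OOP £813.80).
Claim 3 (£855): deductible met; 20% of £855 = £171. Member pays £171; OOP now £984.80.
Claim 4 (£5066): deductible already satisfied, so member's share is 20% × £5066 = £1013.20. That would push OOP to £1998, over the £1150 cap, so member pays £1150 − £984.80 = £165.20.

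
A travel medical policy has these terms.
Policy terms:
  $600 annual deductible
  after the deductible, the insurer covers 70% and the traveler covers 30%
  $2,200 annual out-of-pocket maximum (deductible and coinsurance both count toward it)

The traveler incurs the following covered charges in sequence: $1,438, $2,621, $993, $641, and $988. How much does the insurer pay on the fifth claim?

$915.90

#1 ($1,438): deductible takes $600, $838 remains; traveler's 30% is $251.40. Traveler pays $851.40; OOP now $851.40. Plan pays $1,438 − $851.40 = $586.60.
#2 ($2,621): 30% coinsurance on $2,621 = $786.30. Traveler pays $786.30; OOP now $1,637.70. Insurer: $2,621 − $786.30 = $1,834.70.
#3 ($993): deductible already satisfied, so traveler's share is 30% × $993 = $297.90. Traveler pays $297.90; OOP now $1,935.60. Plan pays $993 − $297.90 = $695.10.
#4 ($641): deductible already satisfied, so traveler's share is 30% × $641 = $192.30. Traveler owes $192.30 (running OOP $2,127.90). Insurer: $641 − $192.30 = $448.70.
#5 ($988): deductible met; 30% of $988 = $296.40. Adding that to $2,127.90 gives $2,424.30, past the $2,200 cap; traveler pays only $2,200 − $2,127.90 = $72.10. Insurer: $988 − $72.10 = $915.90.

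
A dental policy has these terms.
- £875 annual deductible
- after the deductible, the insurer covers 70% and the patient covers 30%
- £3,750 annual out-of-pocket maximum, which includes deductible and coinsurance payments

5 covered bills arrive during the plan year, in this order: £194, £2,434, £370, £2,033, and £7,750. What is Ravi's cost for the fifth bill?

£1,628.20

#1 (£194): fully absorbed by the deductible. Cost to patient: £194. OOP to date £194.
#2 (£2,434): £681 to deductible, leaving £1,753; patient's 30% is £525.90. Cost to patient: £1,206.90. OOP to date £1,400.90.
#3 (£370): 30% coinsurance on £370 = £111. Patient pays £111; OOP now £1,511.90.
#4 (£2,033): deductible already satisfied, so patient's share is 30% × £2,033 = £609.90. Patient pays £609.90; OOP now £2,121.80.
#5 (£7,750): deductible met; 30% of £7,750 = £2,325. Adding that to £2,121.80 gives £4,446.80, past the £3,750 cap; patient pays only £3,750 − £2,121.80 = £1,628.20.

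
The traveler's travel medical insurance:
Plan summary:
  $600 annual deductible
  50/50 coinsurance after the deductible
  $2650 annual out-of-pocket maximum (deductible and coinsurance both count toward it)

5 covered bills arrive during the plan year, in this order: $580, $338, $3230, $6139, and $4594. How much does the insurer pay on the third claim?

$1615

Bill 1, $580: fully absorbed by the deductible. Cost to traveler: $580. OOP to date $580. Insurer: $580 − $580 = $0.
Bill 2, $338: $20 to deductible, leaving $318; 50% of $318 = $159. Traveler owes $179 (running OOP $759). Plan pays $338 − $179 = $159.
Bill 3, $3230: deductible met; 50% of $3230 = $1615. Traveler owes $1615 (running OOP $2374). Insurer: $3230 − $1615 = $1615.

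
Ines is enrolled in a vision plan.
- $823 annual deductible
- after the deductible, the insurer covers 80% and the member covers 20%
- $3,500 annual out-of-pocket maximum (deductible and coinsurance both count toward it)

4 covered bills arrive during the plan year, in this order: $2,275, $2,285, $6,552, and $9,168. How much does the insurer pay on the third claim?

$5,241.60

Claim 1 ($2,275): $823 finishes the deductible; $1,452 goes to coinsurance; member's 20% is $290.40. Member owes $1,113.40 (running OOP $1,113.40). Insurer: $2,275 − $1,113.40 = $1,161.60.
Claim 2 ($2,285): 20% coinsurance on $2,285 = $457. Cost to member: $457. OOP to date $1,570.40. Plan pays $2,285 − $457 = $1,828.
Claim 3 ($6,552): deductible already satisfied, so member's share is 20% × $6,552 = $1,310.40. Member pays $1,310.40; OOP now $2,880.80. Plan pays $6,552 − $1,310.40 = $5,241.60.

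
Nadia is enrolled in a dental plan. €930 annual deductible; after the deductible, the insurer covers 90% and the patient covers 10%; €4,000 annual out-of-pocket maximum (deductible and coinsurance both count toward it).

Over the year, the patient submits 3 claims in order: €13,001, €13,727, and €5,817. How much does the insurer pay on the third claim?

€5,326.80

#1 (€13,001): €930 to deductible, leaving €12,071; 10% of €12,071 = €1,207.10. Patient pays €2,137.10; OOP now €2,137.10. Insurer: €13,001 − €2,137.10 = €10,863.90.
#2 (€13,727): deductible met; 10% of €13,727 = €1,372.70. Cost to patient: €1,372.70. OOP to date €3,509.80. Insurer: €13,727 − €1,372.70 = €12,354.30.
#3 (€5,817): deductible met; 10% of €5,817 = €581.70. That would push OOP to €4,091.50, over the €4,000 cap, so patient pays €4,000 − €3,509.80 = €490.20. Insurer: €5,817 − €490.20 = €5,326.80.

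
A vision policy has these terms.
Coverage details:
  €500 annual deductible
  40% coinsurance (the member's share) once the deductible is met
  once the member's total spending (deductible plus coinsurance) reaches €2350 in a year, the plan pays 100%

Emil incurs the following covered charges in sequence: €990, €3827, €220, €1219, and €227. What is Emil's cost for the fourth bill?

€35.20

Claim 1 — €990: deductible takes €500, €490 remains; member's 40% is €196. Cost to member: €696. OOP to date €696.
Claim 2 — €3827: deductible already satisfied, so member's share is 40% × €3827 = €1530.80. Member pays €1530.80; OOP now €2226.80.
Claim 3 — €220: deductible met; 40% of €220 = €88. Member owes €88 (running OOP €2314.80).
Claim 4 — €1219: deductible already satisfied, so member's share is 40% × €1219 = €487.60. Adding that to €2314.80 gives €2802.40, past the €2350 cap; member pays only €2350 − €2314.80 = €35.20.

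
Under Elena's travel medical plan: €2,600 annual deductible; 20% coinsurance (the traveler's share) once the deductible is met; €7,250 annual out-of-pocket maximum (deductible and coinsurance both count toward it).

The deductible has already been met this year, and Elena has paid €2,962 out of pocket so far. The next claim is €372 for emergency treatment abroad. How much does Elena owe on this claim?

€74.40

With the deductible met, the entire €372 is subject to coinsurance.
Coinsurance: €372 × 20% = €74.40.
Cumulative spending €2,962 + €74.40 = €3,036.40 stays under the €7,250 maximum.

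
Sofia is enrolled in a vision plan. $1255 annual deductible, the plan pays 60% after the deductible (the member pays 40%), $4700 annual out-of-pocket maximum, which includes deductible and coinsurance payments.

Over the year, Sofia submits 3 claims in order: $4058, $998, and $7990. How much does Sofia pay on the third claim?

#1 ($4058): $1255 finishes the deductible; $2803 goes to coinsurance; coinsurance $2803 × 40% = $1121.20. Member pays $2376.20; OOP now $2376.20.
#2 ($998): deductible already satisfied, so member's share is 40% × $998 = $399.20. Member owes $399.20 (running OOP $2775.40).
#3 ($7990): deductible met; 40% of $7990 = $3196. Adding that to $2775.40 gives $5971.40, past the $4700 cap; member pays only $4700 − $2775.40 = $1924.60.

$1924.60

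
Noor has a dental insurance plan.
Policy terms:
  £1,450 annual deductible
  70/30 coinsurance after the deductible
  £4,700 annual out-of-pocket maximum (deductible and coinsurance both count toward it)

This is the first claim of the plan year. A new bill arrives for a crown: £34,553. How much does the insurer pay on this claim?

Deductible not yet touched, so the first £1,450 of the bill goes to the deductible.
That leaves £34,553 − £1,450 = £33,103 for coinsurance.
Coinsurance: £33,103 × 30% = £9,930.90.
So the patient owes £1,450 + £9,930.90 = £11,380.90 before any cap.
That would bring total out-of-pocket to £11,380.90, past the £4,700 cap. The patient is capped at £4,700 − £0 = £4,700 on this claim.
The plan picks up £34,553 − £4,700 = £29,853.

£29,853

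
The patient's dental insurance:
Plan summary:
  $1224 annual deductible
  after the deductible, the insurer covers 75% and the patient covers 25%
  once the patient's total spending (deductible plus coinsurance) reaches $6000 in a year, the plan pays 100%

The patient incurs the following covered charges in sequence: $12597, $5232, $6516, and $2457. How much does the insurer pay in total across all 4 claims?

Claim 1 — $12597: $1224 finishes the deductible; $11373 goes to coinsurance; 25% of $11373 = $2843.25. Patient pays $4067.25; OOP now $4067.25. Plan pays $12597 − $4067.25 = $8529.75.
Claim 2 — $5232: deductible already satisfied, so patient's share is 25% × $5232 = $1308. Patient owes $1308 (running OOP $5375.25). Plan pays $5232 − $1308 = $3924.
Claim 3 — $6516: deductible already satisfied, so patient's share is 25% × $6516 = $1629. Adding that to $5375.25 gives $7004.25, past the $6000 cap; patient pays only $6000 − $5375.25 = $624.75. Plan pays $6516 − $624.75 = $5891.25.
Claim 4 — $2457: deductible already satisfied, so patient's share is 25% × $2457 = $614.25. Adding that to $6000 gives $6614.25, past the $6000 cap; patient pays only $6000 − $6000 = $0. Insurer: $2457 − $0 = $2457.
Insurer total: $8529.75 + $3924 + $5891.25 + $2457 = $20802.

$20802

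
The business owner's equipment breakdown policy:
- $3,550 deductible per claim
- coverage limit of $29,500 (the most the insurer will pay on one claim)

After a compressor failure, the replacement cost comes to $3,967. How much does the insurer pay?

After the deductible, $3,967 − $3,550 = $417 remains.
That's under the $29,500 cap, so the insurer reimburses the full $417.

$417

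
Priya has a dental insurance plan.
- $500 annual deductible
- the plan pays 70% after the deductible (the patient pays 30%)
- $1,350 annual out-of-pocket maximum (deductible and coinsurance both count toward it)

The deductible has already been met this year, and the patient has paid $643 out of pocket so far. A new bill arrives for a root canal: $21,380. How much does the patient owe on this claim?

With the deductible met, the entire $21,380 is subject to coinsurance.
Patient's 30% share of $21,380 is $6,414.
Adding $6,414 to the $643 already spent would give $7,057, which exceeds the $1,350 cap; the patient pays just $1,350 − $643 = $707.

$707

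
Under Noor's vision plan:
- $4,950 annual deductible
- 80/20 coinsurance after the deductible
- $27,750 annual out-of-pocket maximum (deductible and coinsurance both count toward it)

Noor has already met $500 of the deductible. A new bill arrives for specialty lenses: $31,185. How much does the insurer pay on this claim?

$500 of the $4,950 deductible is already met, leaving $4,450.
That leaves $31,185 − $4,450 = $26,735 for coinsurance.
Coinsurance: $26,735 × 20% = $5,347.
That puts the member's cost at $4,450 + $5,347 = $9,797 before any cap.
Cumulative spending $500 + $9,797 = $10,297 stays under the $27,750 maximum.
The plan picks up $31,185 − $9,797 = $21,388.

$21,388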